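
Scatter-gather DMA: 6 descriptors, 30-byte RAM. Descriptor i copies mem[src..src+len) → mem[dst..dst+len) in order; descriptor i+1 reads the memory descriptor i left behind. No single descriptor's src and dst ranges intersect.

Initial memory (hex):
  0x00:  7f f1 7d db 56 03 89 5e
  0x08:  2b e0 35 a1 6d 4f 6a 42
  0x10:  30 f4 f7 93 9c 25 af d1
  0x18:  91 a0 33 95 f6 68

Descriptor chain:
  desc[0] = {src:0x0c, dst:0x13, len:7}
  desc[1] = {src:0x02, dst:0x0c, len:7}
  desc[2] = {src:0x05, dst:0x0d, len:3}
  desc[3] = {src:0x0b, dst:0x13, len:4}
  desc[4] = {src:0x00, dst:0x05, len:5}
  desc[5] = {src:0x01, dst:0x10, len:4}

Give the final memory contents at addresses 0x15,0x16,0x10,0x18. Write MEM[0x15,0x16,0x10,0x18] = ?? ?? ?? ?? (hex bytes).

MEM[0x15,0x16,0x10,0x18] = 03 89 f1 f4

[0] 0x0c->0x13 len=7 : 6d 4f 6a 42 30 f4 f7
[1] 0x02->0x0c len=7 : 7d db 56 03 89 5e 2b
[2] 0x05->0x0d len=3 : 03 89 5e
[3] 0x0b->0x13 len=4 : a1 7d 03 89
[4] 0x00->0x05 len=5 : 7f f1 7d db 56
[5] 0x01->0x10 len=4 : f1 7d db 56
query mem[0x15]=0x03, mem[0x16]=0x89, mem[0x10]=0xf1, mem[0x18]=0xf4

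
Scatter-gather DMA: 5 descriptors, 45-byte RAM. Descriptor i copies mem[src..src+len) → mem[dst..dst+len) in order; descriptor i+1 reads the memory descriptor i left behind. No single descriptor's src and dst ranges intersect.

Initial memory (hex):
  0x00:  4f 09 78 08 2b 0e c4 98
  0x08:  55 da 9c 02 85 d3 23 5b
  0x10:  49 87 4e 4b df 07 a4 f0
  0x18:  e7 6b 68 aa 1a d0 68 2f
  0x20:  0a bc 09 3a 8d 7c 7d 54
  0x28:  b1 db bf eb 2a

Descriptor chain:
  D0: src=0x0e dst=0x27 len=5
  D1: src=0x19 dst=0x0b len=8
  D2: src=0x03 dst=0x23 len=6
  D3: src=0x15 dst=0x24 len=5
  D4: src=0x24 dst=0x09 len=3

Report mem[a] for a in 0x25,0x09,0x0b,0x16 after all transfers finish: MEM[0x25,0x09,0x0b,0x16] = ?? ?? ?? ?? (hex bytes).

D0: mem[0x27..0x2b] <- [23 5b 49 87 4e]
D1: mem[0x0b..0x12] <- [6b 68 aa 1a d0 68 2f 0a]
D2: mem[0x23..0x28] <- [08 2b 0e c4 98 55]
D3: mem[0x24..0x28] <- [07 a4 f0 e7 6b]
D4: mem[0x09..0x0b] <- [07 a4 f0]
query mem[0x25]=0xa4, mem[0x09]=0x07, mem[0x0b]=0xf0, mem[0x16]=0xa4

MEM[0x25,0x09,0x0b,0x16] = a4 07 f0 a4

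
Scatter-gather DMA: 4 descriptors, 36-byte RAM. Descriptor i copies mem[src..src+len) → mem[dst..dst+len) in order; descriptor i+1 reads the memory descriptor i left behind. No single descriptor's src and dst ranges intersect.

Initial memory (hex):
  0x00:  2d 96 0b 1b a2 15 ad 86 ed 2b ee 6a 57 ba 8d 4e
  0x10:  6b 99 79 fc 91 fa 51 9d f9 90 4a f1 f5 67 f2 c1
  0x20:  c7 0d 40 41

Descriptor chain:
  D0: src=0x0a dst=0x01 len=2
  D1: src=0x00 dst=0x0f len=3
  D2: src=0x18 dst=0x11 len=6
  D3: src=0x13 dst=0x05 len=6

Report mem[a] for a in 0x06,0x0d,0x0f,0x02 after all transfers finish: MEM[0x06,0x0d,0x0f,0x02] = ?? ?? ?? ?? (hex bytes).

MEM[0x06,0x0d,0x0f,0x02] = f1 ba 2d 6a

[0] 0x0a->0x01 len=2 : ee 6a
[1] 0x00->0x0f len=3 : 2d ee 6a
[2] 0x18->0x11 len=6 : f9 90 4a f1 f5 67
[3] 0x13->0x05 len=6 : 4a f1 f5 67 9d f9
query mem[0x06]=0xf1, mem[0x0d]=0xba, mem[0x0f]=0x2d, mem[0x02]=0x6a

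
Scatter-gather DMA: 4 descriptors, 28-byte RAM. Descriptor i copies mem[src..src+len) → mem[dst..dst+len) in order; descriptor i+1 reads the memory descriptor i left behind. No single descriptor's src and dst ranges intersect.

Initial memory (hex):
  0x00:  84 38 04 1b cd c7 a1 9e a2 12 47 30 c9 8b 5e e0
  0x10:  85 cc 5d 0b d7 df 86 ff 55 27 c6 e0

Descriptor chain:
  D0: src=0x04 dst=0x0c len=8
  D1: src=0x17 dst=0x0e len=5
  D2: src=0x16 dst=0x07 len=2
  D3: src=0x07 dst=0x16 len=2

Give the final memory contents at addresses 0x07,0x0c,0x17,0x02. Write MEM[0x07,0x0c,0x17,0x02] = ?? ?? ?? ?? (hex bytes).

MEM[0x07,0x0c,0x17,0x02] = 86 cd ff 04

[0] 0x04->0x0c len=8 : cd c7 a1 9e a2 12 47 30
[1] 0x17->0x0e len=5 : ff 55 27 c6 e0
[2] 0x16->0x07 len=2 : 86 ff
[3] 0x07->0x16 len=2 : 86 ff
query mem[0x07]=0x86, mem[0x0c]=0xcd, mem[0x17]=0xff, mem[0x02]=0x04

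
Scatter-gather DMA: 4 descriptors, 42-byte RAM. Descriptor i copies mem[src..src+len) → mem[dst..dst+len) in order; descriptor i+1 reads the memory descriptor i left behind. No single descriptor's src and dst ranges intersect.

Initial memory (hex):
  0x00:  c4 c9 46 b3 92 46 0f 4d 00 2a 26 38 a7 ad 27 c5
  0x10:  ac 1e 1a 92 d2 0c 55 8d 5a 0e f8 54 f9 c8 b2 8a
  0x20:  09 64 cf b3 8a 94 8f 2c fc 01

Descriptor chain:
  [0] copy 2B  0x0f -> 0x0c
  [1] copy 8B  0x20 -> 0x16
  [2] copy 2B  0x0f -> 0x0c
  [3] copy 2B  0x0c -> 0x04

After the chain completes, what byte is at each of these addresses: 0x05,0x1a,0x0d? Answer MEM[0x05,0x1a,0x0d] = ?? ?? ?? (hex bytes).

MEM[0x05,0x1a,0x0d] = ac 8a ac

  after D0: wrote 2B at 0x0c = c5ac
  after D1: wrote 8B at 0x16 = 0964cfb38a948f2c
  after D2: wrote 2B at 0x0c = c5ac
  after D3: wrote 2B at 0x04 = c5ac
query mem[0x05]=0xac, mem[0x1a]=0x8a, mem[0x0d]=0xac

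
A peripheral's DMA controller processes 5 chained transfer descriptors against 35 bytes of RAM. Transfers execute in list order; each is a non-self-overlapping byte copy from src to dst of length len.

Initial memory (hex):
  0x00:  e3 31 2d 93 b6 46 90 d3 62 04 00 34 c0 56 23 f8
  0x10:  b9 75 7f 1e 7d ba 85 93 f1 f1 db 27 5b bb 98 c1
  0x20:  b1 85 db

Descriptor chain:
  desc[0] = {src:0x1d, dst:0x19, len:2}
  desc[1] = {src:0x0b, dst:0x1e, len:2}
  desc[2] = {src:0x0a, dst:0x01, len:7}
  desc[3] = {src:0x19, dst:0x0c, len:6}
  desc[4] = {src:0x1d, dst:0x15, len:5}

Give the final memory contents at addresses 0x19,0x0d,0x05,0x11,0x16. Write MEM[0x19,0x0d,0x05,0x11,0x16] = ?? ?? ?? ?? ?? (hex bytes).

MEM[0x19,0x0d,0x05,0x11,0x16] = 85 98 23 34 34

D0: mem[0x19..0x1a] <- [bb 98]
D1: mem[0x1e..0x1f] <- [34 c0]
D2: mem[0x01..0x07] <- [00 34 c0 56 23 f8 b9]
D3: mem[0x0c..0x11] <- [bb 98 27 5b bb 34]
D4: mem[0x15..0x19] <- [bb 34 c0 b1 85]
query mem[0x19]=0x85, mem[0x0d]=0x98, mem[0x05]=0x23, mem[0x11]=0x34, mem[0x16]=0x34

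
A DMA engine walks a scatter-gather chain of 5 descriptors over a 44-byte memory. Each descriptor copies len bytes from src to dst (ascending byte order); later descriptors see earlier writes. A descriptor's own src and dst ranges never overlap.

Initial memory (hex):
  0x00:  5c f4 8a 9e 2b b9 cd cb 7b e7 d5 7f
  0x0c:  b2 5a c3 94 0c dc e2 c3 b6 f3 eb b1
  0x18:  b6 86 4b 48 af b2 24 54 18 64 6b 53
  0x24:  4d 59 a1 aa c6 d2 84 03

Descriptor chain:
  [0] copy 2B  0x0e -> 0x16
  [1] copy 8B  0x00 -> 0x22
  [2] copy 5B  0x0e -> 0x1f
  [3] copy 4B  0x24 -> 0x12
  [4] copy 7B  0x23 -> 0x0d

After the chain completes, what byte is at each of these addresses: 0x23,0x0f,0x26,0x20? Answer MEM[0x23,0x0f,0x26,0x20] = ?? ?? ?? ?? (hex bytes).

MEM[0x23,0x0f,0x26,0x20] = e2 9e 2b 94

D0: mem[0x16..0x17] <- [c3 94]
D1: mem[0x22..0x29] <- [5c f4 8a 9e 2b b9 cd cb]
D2: mem[0x1f..0x23] <- [c3 94 0c dc e2]
D3: mem[0x12..0x15] <- [8a 9e 2b b9]
D4: mem[0x0d..0x13] <- [e2 8a 9e 2b b9 cd cb]
query mem[0x23]=0xe2, mem[0x0f]=0x9e, mem[0x26]=0x2b, mem[0x20]=0x94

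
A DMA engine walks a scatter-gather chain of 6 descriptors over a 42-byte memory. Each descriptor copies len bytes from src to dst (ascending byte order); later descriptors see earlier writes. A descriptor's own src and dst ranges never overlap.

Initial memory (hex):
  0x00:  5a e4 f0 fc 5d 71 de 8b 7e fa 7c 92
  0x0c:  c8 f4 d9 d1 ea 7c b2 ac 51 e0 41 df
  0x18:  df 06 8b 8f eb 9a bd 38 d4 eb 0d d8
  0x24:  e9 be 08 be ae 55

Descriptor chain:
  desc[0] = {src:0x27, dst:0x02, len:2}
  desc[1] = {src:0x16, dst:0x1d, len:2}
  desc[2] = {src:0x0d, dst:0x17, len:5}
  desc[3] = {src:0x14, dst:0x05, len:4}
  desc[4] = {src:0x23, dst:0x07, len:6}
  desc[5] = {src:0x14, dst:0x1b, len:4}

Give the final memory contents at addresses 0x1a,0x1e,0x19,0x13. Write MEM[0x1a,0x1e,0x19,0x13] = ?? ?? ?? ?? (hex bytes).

MEM[0x1a,0x1e,0x19,0x13] = ea f4 d1 ac

D0: mem[0x02..0x03] <- [be ae]
D1: mem[0x1d..0x1e] <- [41 df]
D2: mem[0x17..0x1b] <- [f4 d9 d1 ea 7c]
D3: mem[0x05..0x08] <- [51 e0 41 f4]
D4: mem[0x07..0x0c] <- [d8 e9 be 08 be ae]
D5: mem[0x1b..0x1e] <- [51 e0 41 f4]
query mem[0x1a]=0xea, mem[0x1e]=0xf4, mem[0x19]=0xd1, mem[0x13]=0xac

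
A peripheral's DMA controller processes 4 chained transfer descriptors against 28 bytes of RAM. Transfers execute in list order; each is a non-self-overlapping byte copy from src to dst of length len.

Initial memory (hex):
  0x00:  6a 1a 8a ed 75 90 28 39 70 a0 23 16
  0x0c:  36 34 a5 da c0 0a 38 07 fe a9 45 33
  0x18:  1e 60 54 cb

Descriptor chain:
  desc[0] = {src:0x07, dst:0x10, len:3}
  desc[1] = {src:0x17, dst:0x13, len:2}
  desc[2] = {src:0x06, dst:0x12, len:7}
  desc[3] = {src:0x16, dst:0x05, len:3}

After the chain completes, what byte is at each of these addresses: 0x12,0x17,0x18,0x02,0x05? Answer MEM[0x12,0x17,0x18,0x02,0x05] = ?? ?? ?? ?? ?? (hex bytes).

MEM[0x12,0x17,0x18,0x02,0x05] = 28 16 36 8a 23

#0 dst[0x10+3] := {0x39,0x70,0xa0}
#1 dst[0x13+2] := {0x33,0x1e}
#2 dst[0x12+7] := {0x28,0x39,0x70,0xa0,0x23,0x16,0x36}
#3 dst[0x05+3] := {0x23,0x16,0x36}
query mem[0x12]=0x28, mem[0x17]=0x16, mem[0x18]=0x36, mem[0x02]=0x8a, mem[0x05]=0x23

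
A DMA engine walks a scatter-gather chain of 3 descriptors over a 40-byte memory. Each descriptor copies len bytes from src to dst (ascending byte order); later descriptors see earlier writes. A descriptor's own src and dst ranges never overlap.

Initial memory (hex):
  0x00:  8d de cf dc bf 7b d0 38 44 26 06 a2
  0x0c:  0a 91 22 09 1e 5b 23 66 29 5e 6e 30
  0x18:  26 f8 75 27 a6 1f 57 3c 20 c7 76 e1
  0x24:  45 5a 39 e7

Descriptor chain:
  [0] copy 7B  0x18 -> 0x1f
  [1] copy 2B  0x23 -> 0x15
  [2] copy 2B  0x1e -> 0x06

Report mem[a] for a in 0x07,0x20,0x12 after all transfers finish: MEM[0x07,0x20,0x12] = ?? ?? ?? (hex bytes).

D0: mem[0x1f..0x25] <- [26 f8 75 27 a6 1f 57]
D1: mem[0x15..0x16] <- [a6 1f]
D2: mem[0x06..0x07] <- [57 26]
query mem[0x07]=0x26, mem[0x20]=0xf8, mem[0x12]=0x23

MEM[0x07,0x20,0x12] = 26 f8 23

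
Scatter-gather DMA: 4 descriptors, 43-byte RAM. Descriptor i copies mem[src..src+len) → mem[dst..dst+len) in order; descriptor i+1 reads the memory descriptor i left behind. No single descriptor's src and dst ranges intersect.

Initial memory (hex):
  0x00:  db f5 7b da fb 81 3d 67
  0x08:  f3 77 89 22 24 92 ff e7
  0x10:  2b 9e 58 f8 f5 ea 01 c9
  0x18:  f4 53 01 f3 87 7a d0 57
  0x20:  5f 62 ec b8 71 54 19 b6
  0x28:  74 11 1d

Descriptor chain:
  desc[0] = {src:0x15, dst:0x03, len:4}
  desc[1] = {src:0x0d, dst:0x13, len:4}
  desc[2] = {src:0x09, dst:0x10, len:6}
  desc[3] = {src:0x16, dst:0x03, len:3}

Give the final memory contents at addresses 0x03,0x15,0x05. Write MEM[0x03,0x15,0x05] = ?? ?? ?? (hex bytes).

D0: mem[0x03..0x06] <- [ea 01 c9 f4]
D1: mem[0x13..0x16] <- [92 ff e7 2b]
D2: mem[0x10..0x15] <- [77 89 22 24 92 ff]
D3: mem[0x03..0x05] <- [2b c9 f4]
query mem[0x03]=0x2b, mem[0x15]=0xff, mem[0x05]=0xf4

MEM[0x03,0x15,0x05] = 2b ff f4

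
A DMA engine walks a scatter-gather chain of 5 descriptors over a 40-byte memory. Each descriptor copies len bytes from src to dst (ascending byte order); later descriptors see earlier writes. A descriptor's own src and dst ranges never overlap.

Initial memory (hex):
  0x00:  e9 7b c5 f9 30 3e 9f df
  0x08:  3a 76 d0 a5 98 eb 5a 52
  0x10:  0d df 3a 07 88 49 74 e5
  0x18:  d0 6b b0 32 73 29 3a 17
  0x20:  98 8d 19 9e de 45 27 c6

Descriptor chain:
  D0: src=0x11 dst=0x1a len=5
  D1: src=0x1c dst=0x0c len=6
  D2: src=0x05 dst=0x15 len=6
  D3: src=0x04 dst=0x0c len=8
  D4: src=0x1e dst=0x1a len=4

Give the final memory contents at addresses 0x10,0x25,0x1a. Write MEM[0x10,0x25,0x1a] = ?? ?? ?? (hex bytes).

MEM[0x10,0x25,0x1a] = 3a 45 49

#0 dst[0x1a+5] := {0xdf,0x3a,0x07,0x88,0x49}
#1 dst[0x0c+6] := {0x07,0x88,0x49,0x17,0x98,0x8d}
#2 dst[0x15+6] := {0x3e,0x9f,0xdf,0x3a,0x76,0xd0}
#3 dst[0x0c+8] := {0x30,0x3e,0x9f,0xdf,0x3a,0x76,0xd0,0xa5}
#4 dst[0x1a+4] := {0x49,0x17,0x98,0x8d}
query mem[0x10]=0x3a, mem[0x25]=0x45, mem[0x1a]=0x49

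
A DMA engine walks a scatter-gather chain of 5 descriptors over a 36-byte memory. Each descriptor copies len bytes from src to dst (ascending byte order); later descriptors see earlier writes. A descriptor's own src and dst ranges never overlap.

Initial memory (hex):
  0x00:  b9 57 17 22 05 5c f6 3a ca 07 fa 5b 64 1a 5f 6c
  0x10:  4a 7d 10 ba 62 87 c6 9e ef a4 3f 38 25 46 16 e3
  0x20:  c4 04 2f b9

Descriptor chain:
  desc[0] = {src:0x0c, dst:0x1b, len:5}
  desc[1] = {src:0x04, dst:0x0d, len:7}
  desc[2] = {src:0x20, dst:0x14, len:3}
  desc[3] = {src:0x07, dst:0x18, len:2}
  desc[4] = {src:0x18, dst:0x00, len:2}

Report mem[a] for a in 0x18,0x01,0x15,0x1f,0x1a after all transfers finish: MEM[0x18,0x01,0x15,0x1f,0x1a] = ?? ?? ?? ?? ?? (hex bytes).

MEM[0x18,0x01,0x15,0x1f,0x1a] = 3a ca 04 4a 3f

  after D0: wrote 5B at 0x1b = 641a5f6c4a
  after D1: wrote 7B at 0x0d = 055cf63aca07fa
  after D2: wrote 3B at 0x14 = c4042f
  after D3: wrote 2B at 0x18 = 3aca
  after D4: wrote 2B at 0x00 = 3aca
query mem[0x18]=0x3a, mem[0x01]=0xca, mem[0x15]=0x04, mem[0x1f]=0x4a, mem[0x1a]=0x3f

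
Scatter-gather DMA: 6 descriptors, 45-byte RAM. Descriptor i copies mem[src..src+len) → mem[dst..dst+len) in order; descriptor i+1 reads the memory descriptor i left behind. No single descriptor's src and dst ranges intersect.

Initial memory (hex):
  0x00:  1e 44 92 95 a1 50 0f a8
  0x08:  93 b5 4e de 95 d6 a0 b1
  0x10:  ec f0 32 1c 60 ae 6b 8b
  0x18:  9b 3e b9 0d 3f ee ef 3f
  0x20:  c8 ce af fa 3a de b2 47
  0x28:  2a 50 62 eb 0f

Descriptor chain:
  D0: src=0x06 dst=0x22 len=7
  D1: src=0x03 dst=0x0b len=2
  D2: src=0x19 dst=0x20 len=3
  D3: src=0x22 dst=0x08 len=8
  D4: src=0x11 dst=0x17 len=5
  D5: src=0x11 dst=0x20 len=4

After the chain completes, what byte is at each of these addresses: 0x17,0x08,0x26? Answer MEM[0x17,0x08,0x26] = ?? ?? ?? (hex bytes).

MEM[0x17,0x08,0x26] = f0 0d 4e

[0] 0x06->0x22 len=7 : 0f a8 93 b5 4e de 95
[1] 0x03->0x0b len=2 : 95 a1
[2] 0x19->0x20 len=3 : 3e b9 0d
[3] 0x22->0x08 len=8 : 0d a8 93 b5 4e de 95 50
[4] 0x11->0x17 len=5 : f0 32 1c 60 ae
[5] 0x11->0x20 len=4 : f0 32 1c 60
query mem[0x17]=0xf0, mem[0x08]=0x0d, mem[0x26]=0x4e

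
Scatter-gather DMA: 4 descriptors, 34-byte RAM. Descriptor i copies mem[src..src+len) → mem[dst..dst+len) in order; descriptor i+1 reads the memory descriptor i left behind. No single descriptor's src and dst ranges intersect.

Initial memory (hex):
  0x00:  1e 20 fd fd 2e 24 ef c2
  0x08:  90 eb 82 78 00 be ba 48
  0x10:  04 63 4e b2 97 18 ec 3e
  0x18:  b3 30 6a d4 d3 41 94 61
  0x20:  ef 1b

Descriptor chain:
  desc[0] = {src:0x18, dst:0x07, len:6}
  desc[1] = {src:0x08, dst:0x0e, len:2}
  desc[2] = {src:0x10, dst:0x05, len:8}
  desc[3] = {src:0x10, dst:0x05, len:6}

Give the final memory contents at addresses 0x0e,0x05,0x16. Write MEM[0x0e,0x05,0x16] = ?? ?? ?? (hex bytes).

MEM[0x0e,0x05,0x16] = 30 04 ec

D0: mem[0x07..0x0c] <- [b3 30 6a d4 d3 41]
D1: mem[0x0e..0x0f] <- [30 6a]
D2: mem[0x05..0x0c] <- [04 63 4e b2 97 18 ec 3e]
D3: mem[0x05..0x0a] <- [04 63 4e b2 97 18]
query mem[0x0e]=0x30, mem[0x05]=0x04, mem[0x16]=0xec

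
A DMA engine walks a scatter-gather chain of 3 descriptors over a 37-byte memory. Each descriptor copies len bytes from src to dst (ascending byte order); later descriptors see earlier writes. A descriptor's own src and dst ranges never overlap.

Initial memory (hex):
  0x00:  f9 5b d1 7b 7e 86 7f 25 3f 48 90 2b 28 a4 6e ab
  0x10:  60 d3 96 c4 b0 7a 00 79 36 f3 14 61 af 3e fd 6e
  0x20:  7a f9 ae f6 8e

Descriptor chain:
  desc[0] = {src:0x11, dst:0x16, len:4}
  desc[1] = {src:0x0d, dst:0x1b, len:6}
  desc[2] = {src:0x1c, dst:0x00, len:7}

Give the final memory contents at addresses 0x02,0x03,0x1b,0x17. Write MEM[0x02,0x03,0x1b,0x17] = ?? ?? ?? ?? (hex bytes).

MEM[0x02,0x03,0x1b,0x17] = 60 d3 a4 96

D0: mem[0x16..0x19] <- [d3 96 c4 b0]
D1: mem[0x1b..0x20] <- [a4 6e ab 60 d3 96]
D2: mem[0x00..0x06] <- [6e ab 60 d3 96 f9 ae]
query mem[0x02]=0x60, mem[0x03]=0xd3, mem[0x1b]=0xa4, mem[0x17]=0x96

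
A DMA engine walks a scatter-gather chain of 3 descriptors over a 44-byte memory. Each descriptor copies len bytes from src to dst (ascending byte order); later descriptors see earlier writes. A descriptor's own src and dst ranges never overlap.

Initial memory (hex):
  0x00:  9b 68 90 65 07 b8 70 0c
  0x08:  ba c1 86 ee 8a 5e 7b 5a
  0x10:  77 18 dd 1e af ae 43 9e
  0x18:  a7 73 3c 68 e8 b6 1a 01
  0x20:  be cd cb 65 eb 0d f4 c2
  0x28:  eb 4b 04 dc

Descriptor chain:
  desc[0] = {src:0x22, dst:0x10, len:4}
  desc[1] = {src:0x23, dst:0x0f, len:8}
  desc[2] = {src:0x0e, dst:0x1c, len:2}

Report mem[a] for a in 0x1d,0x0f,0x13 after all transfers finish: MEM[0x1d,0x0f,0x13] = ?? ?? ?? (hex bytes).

MEM[0x1d,0x0f,0x13] = 65 65 c2

  after D0: wrote 4B at 0x10 = cb65eb0d
  after D1: wrote 8B at 0x0f = 65eb0df4c2eb4b04
  after D2: wrote 2B at 0x1c = 7b65
query mem[0x1d]=0x65, mem[0x0f]=0x65, mem[0x13]=0xc2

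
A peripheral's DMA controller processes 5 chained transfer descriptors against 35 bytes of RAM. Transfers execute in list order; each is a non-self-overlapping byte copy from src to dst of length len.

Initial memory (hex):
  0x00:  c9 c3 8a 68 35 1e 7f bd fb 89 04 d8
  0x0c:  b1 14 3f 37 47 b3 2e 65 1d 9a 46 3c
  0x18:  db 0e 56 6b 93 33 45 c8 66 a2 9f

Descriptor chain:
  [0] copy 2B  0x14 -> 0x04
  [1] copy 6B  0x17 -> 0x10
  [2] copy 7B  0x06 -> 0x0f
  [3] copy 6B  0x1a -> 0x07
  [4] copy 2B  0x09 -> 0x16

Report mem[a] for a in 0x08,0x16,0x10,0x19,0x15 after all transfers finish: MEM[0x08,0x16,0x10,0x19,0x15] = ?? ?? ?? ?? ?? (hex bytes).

[0] 0x14->0x04 len=2 : 1d 9a
[1] 0x17->0x10 len=6 : 3c db 0e 56 6b 93
[2] 0x06->0x0f len=7 : 7f bd fb 89 04 d8 b1
[3] 0x1a->0x07 len=6 : 56 6b 93 33 45 c8
[4] 0x09->0x16 len=2 : 93 33
query mem[0x08]=0x6b, mem[0x16]=0x93, mem[0x10]=0xbd, mem[0x19]=0x0e, mem[0x15]=0xb1

MEM[0x08,0x16,0x10,0x19,0x15] = 6b 93 bd 0e b1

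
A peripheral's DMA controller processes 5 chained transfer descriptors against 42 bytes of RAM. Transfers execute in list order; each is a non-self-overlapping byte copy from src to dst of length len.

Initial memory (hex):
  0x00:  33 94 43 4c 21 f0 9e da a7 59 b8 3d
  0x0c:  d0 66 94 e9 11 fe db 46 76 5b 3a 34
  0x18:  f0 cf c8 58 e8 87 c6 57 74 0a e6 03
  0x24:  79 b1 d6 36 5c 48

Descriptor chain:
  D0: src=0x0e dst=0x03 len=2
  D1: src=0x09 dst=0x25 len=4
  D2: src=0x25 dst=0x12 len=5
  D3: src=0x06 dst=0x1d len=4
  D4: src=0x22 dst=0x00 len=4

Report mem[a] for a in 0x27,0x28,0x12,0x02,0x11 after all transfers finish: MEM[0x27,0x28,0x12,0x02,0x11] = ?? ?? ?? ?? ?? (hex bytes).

[0] 0x0e->0x03 len=2 : 94 e9
[1] 0x09->0x25 len=4 : 59 b8 3d d0
[2] 0x25->0x12 len=5 : 59 b8 3d d0 48
[3] 0x06->0x1d len=4 : 9e da a7 59
[4] 0x22->0x00 len=4 : e6 03 79 59
query mem[0x27]=0x3d, mem[0x28]=0xd0, mem[0x12]=0x59, mem[0x02]=0x79, mem[0x11]=0xfe

MEM[0x27,0x28,0x12,0x02,0x11] = 3d d0 59 79 fe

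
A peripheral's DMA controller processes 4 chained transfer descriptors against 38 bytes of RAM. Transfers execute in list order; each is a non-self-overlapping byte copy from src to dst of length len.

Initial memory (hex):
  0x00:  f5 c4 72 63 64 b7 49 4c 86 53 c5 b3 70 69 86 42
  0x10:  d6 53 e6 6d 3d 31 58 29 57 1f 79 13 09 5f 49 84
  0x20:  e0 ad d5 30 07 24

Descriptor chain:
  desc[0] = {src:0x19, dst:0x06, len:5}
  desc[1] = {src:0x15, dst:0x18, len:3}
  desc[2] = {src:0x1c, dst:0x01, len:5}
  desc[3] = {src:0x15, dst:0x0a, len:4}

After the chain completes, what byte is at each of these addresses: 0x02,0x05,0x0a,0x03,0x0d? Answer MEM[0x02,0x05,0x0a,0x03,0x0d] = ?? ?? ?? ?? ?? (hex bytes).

MEM[0x02,0x05,0x0a,0x03,0x0d] = 5f e0 31 49 31

D0: mem[0x06..0x0a] <- [1f 79 13 09 5f]
D1: mem[0x18..0x1a] <- [31 58 29]
D2: mem[0x01..0x05] <- [09 5f 49 84 e0]
D3: mem[0x0a..0x0d] <- [31 58 29 31]
query mem[0x02]=0x5f, mem[0x05]=0xe0, mem[0x0a]=0x31, mem[0x03]=0x49, mem[0x0d]=0x31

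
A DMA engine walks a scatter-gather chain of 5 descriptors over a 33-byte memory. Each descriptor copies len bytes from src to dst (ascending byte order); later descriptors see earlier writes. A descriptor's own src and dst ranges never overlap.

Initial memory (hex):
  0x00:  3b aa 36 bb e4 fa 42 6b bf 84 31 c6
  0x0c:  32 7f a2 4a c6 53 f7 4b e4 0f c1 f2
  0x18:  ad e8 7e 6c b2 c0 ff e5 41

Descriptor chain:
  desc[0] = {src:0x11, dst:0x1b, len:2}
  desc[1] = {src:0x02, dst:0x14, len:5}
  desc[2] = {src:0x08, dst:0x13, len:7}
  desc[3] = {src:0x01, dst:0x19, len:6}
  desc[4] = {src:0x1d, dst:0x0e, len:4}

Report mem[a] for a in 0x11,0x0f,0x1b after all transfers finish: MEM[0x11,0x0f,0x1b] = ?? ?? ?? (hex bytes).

MEM[0x11,0x0f,0x1b] = 41 42 bb

D0: mem[0x1b..0x1c] <- [53 f7]
D1: mem[0x14..0x18] <- [36 bb e4 fa 42]
D2: mem[0x13..0x19] <- [bf 84 31 c6 32 7f a2]
D3: mem[0x19..0x1e] <- [aa 36 bb e4 fa 42]
D4: mem[0x0e..0x11] <- [fa 42 e5 41]
query mem[0x11]=0x41, mem[0x0f]=0x42, mem[0x1b]=0xbb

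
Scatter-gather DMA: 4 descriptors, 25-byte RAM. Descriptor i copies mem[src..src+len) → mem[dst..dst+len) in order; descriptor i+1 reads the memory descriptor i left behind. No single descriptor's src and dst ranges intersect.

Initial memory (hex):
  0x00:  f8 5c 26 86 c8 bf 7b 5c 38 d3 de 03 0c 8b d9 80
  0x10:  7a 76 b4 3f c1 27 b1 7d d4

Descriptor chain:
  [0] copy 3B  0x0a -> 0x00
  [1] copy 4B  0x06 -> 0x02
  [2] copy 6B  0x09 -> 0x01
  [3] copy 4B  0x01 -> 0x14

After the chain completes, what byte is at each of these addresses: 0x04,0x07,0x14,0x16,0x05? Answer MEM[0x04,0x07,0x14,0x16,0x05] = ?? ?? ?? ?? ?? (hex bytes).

D0: mem[0x00..0x02] <- [de 03 0c]
D1: mem[0x02..0x05] <- [7b 5c 38 d3]
D2: mem[0x01..0x06] <- [d3 de 03 0c 8b d9]
D3: mem[0x14..0x17] <- [d3 de 03 0c]
query mem[0x04]=0x0c, mem[0x07]=0x5c, mem[0x14]=0xd3, mem[0x16]=0x03, mem[0x05]=0x8b

MEM[0x04,0x07,0x14,0x16,0x05] = 0c 5c d3 03 8b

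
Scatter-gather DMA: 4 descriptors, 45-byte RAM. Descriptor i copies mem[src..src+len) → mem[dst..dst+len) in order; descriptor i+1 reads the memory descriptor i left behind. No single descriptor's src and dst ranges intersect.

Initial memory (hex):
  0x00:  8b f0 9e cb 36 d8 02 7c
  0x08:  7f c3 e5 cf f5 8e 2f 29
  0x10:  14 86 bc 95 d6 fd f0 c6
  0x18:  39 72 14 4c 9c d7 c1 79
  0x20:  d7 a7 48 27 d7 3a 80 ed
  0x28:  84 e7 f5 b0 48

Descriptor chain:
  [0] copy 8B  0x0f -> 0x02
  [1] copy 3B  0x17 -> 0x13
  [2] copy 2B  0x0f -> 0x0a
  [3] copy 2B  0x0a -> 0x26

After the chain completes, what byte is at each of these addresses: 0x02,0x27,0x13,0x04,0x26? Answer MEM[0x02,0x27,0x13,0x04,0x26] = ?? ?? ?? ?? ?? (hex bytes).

D0: mem[0x02..0x09] <- [29 14 86 bc 95 d6 fd f0]
D1: mem[0x13..0x15] <- [c6 39 72]
D2: mem[0x0a..0x0b] <- [29 14]
D3: mem[0x26..0x27] <- [29 14]
query mem[0x02]=0x29, mem[0x27]=0x14, mem[0x13]=0xc6, mem[0x04]=0x86, mem[0x26]=0x29

MEM[0x02,0x27,0x13,0x04,0x26] = 29 14 c6 86 29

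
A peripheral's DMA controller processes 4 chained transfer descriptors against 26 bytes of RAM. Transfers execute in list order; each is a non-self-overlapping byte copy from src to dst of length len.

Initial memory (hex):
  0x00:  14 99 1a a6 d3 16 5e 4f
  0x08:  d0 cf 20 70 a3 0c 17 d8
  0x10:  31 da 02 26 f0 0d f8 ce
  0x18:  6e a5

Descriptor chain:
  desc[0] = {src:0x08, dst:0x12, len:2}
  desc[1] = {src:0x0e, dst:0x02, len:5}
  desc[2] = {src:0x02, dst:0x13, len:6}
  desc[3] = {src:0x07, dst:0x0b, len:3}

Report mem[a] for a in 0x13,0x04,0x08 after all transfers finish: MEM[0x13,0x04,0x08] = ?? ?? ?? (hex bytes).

  after D0: wrote 2B at 0x12 = d0cf
  after D1: wrote 5B at 0x02 = 17d831dad0
  after D2: wrote 6B at 0x13 = 17d831dad04f
  after D3: wrote 3B at 0x0b = 4fd0cf
query mem[0x13]=0x17, mem[0x04]=0x31, mem[0x08]=0xd0

MEM[0x13,0x04,0x08] = 17 31 d0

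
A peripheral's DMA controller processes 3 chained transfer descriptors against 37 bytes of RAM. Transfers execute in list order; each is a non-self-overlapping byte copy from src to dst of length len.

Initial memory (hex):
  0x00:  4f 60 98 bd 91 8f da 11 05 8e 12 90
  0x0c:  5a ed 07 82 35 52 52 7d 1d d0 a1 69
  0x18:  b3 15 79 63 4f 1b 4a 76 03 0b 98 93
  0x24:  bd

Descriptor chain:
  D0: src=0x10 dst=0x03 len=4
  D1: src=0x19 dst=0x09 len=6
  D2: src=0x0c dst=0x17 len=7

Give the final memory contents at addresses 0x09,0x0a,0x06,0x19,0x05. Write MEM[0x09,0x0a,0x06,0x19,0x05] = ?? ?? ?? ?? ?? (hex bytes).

MEM[0x09,0x0a,0x06,0x19,0x05] = 15 79 7d 4a 52

#0 dst[0x03+4] := {0x35,0x52,0x52,0x7d}
#1 dst[0x09+6] := {0x15,0x79,0x63,0x4f,0x1b,0x4a}
#2 dst[0x17+7] := {0x4f,0x1b,0x4a,0x82,0x35,0x52,0x52}
query mem[0x09]=0x15, mem[0x0a]=0x79, mem[0x06]=0x7d, mem[0x19]=0x4a, mem[0x05]=0x52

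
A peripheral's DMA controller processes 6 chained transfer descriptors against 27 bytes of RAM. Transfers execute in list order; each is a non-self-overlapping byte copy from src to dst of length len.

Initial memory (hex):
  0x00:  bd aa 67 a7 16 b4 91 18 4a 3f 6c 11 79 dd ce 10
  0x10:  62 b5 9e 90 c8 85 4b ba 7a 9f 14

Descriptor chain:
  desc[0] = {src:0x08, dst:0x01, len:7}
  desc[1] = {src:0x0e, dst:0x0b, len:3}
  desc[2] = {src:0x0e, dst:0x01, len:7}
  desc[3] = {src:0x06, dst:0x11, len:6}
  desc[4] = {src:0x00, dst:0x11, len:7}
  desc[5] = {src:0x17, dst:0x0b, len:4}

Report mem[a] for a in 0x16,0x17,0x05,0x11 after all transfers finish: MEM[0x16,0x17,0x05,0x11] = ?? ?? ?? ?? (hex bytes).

D0: mem[0x01..0x07] <- [4a 3f 6c 11 79 dd ce]
D1: mem[0x0b..0x0d] <- [ce 10 62]
D2: mem[0x01..0x07] <- [ce 10 62 b5 9e 90 c8]
D3: mem[0x11..0x16] <- [90 c8 4a 3f 6c ce]
D4: mem[0x11..0x17] <- [bd ce 10 62 b5 9e 90]
D5: mem[0x0b..0x0e] <- [90 7a 9f 14]
query mem[0x16]=0x9e, mem[0x17]=0x90, mem[0x05]=0x9e, mem[0x11]=0xbd

MEM[0x16,0x17,0x05,0x11] = 9e 90 9e bd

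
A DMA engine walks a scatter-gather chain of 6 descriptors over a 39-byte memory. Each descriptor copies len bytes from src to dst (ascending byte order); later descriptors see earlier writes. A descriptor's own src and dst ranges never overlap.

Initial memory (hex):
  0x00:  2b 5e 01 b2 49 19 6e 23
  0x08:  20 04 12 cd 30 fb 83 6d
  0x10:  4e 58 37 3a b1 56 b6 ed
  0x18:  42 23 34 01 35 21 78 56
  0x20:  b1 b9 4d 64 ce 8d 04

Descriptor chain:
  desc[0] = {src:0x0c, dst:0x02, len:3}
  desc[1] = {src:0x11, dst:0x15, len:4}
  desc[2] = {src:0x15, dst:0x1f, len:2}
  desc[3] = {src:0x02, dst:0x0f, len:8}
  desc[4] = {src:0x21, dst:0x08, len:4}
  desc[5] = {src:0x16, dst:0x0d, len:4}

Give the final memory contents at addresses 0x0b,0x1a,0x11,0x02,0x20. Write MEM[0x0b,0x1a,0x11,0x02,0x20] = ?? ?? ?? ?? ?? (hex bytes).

MEM[0x0b,0x1a,0x11,0x02,0x20] = ce 34 83 30 37

[0] 0x0c->0x02 len=3 : 30 fb 83
[1] 0x11->0x15 len=4 : 58 37 3a b1
[2] 0x15->0x1f len=2 : 58 37
[3] 0x02->0x0f len=8 : 30 fb 83 19 6e 23 20 04
[4] 0x21->0x08 len=4 : b9 4d 64 ce
[5] 0x16->0x0d len=4 : 04 3a b1 23
query mem[0x0b]=0xce, mem[0x1a]=0x34, mem[0x11]=0x83, mem[0x02]=0x30, mem[0x20]=0x37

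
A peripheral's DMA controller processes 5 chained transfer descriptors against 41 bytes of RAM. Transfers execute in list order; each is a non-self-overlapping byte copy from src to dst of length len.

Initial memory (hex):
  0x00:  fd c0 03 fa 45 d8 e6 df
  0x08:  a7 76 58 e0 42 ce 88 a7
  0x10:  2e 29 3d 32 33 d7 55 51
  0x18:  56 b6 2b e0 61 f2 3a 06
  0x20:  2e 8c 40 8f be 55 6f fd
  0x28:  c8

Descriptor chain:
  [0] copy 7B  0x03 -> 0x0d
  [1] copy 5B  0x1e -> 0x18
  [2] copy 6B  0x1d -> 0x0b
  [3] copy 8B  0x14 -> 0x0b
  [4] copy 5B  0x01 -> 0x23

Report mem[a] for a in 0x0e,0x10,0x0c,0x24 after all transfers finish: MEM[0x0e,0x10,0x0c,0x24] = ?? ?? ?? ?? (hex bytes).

MEM[0x0e,0x10,0x0c,0x24] = 51 06 d7 03

#0 dst[0x0d+7] := {0xfa,0x45,0xd8,0xe6,0xdf,0xa7,0x76}
#1 dst[0x18+5] := {0x3a,0x06,0x2e,0x8c,0x40}
#2 dst[0x0b+6] := {0xf2,0x3a,0x06,0x2e,0x8c,0x40}
#3 dst[0x0b+8] := {0x33,0xd7,0x55,0x51,0x3a,0x06,0x2e,0x8c}
#4 dst[0x23+5] := {0xc0,0x03,0xfa,0x45,0xd8}
query mem[0x0e]=0x51, mem[0x10]=0x06, mem[0x0c]=0xd7, mem[0x24]=0x03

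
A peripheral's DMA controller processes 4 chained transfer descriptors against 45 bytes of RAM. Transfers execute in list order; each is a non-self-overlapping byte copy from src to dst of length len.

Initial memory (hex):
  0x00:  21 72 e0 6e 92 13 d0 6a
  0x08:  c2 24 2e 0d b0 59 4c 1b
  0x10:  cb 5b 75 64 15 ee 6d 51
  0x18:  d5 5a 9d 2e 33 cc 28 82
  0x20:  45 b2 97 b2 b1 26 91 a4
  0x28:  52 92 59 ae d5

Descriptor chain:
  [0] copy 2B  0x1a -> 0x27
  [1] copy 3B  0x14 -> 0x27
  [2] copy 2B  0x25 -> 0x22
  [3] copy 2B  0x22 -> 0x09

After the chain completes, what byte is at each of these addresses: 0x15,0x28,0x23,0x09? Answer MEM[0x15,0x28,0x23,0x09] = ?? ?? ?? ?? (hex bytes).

MEM[0x15,0x28,0x23,0x09] = ee ee 91 26

#0 dst[0x27+2] := {0x9d,0x2e}
#1 dst[0x27+3] := {0x15,0xee,0x6d}
#2 dst[0x22+2] := {0x26,0x91}
#3 dst[0x09+2] := {0x26,0x91}
query mem[0x15]=0xee, mem[0x28]=0xee, mem[0x23]=0x91, mem[0x09]=0x26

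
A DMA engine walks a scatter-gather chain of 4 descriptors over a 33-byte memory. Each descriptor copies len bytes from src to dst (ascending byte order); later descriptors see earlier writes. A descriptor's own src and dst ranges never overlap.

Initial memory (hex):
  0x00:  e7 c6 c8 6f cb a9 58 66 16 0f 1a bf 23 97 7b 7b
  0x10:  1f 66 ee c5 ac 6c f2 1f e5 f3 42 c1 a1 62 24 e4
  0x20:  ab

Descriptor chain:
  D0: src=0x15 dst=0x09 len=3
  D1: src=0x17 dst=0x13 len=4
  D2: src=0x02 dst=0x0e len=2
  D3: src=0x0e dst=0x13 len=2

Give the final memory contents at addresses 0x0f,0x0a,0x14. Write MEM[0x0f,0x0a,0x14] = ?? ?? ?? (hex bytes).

D0: mem[0x09..0x0b] <- [6c f2 1f]
D1: mem[0x13..0x16] <- [1f e5 f3 42]
D2: mem[0x0e..0x0f] <- [c8 6f]
D3: mem[0x13..0x14] <- [c8 6f]
query mem[0x0f]=0x6f, mem[0x0a]=0xf2, mem[0x14]=0x6f

MEM[0x0f,0x0a,0x14] = 6f f2 6f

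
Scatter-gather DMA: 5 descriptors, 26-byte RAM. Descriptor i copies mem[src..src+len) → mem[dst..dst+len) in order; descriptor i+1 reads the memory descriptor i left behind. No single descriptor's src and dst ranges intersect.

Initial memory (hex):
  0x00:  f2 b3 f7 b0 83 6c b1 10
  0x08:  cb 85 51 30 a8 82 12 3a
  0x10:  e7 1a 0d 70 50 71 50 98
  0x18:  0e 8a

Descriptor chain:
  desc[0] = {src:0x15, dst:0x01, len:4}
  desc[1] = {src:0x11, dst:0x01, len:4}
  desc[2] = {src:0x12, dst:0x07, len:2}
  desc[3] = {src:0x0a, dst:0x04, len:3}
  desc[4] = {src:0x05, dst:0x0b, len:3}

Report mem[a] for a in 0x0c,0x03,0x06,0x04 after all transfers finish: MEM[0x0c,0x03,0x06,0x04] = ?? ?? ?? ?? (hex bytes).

  after D0: wrote 4B at 0x01 = 7150980e
  after D1: wrote 4B at 0x01 = 1a0d7050
  after D2: wrote 2B at 0x07 = 0d70
  after D3: wrote 3B at 0x04 = 5130a8
  after D4: wrote 3B at 0x0b = 30a80d
query mem[0x0c]=0xa8, mem[0x03]=0x70, mem[0x06]=0xa8, mem[0x04]=0x51

MEM[0x0c,0x03,0x06,0x04] = a8 70 a8 51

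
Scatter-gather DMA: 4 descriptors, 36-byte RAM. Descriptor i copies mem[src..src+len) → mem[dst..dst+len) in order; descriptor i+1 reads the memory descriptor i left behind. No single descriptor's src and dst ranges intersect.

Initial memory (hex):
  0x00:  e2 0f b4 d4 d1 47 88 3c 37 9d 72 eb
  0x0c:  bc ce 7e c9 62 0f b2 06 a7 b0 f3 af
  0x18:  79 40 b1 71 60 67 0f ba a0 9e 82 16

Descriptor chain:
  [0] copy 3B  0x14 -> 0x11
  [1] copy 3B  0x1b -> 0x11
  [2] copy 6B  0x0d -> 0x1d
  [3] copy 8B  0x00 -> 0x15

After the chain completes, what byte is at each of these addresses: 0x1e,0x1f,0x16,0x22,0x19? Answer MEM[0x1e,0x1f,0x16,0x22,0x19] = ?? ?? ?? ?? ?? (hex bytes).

MEM[0x1e,0x1f,0x16,0x22,0x19] = 7e c9 0f 60 d1

[0] 0x14->0x11 len=3 : a7 b0 f3
[1] 0x1b->0x11 len=3 : 71 60 67
[2] 0x0d->0x1d len=6 : ce 7e c9 62 71 60
[3] 0x00->0x15 len=8 : e2 0f b4 d4 d1 47 88 3c
query mem[0x1e]=0x7e, mem[0x1f]=0xc9, mem[0x16]=0x0f, mem[0x22]=0x60, mem[0x19]=0xd1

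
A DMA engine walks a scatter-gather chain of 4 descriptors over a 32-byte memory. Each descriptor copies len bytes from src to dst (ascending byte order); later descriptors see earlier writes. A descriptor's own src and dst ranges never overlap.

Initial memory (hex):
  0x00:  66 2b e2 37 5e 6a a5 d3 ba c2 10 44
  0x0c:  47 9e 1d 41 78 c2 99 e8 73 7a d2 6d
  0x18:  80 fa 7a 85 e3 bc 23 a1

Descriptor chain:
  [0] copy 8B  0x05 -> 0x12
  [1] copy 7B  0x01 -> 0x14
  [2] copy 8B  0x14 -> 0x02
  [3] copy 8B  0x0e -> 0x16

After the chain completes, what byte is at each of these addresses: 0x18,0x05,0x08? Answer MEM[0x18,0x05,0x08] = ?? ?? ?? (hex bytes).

[0] 0x05->0x12 len=8 : 6a a5 d3 ba c2 10 44 47
[1] 0x01->0x14 len=7 : 2b e2 37 5e 6a a5 d3
[2] 0x14->0x02 len=8 : 2b e2 37 5e 6a a5 d3 85
[3] 0x0e->0x16 len=8 : 1d 41 78 c2 6a a5 2b e2
query mem[0x18]=0x78, mem[0x05]=0x5e, mem[0x08]=0xd3

MEM[0x18,0x05,0x08] = 78 5e d3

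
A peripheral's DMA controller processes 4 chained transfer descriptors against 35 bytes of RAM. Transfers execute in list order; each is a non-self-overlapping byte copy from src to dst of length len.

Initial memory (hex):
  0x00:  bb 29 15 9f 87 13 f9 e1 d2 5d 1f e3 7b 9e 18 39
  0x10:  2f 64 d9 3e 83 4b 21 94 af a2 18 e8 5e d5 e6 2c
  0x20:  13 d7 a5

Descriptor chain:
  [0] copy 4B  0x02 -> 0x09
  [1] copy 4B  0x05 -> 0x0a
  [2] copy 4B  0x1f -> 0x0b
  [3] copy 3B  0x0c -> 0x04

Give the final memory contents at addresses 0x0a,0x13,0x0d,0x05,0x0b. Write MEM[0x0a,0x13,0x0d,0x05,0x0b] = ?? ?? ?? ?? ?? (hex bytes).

MEM[0x0a,0x13,0x0d,0x05,0x0b] = 13 3e d7 d7 2c

D0: mem[0x09..0x0c] <- [15 9f 87 13]
D1: mem[0x0a..0x0d] <- [13 f9 e1 d2]
D2: mem[0x0b..0x0e] <- [2c 13 d7 a5]
D3: mem[0x04..0x06] <- [13 d7 a5]
query mem[0x0a]=0x13, mem[0x13]=0x3e, mem[0x0d]=0xd7, mem[0x05]=0xd7, mem[0x0b]=0x2c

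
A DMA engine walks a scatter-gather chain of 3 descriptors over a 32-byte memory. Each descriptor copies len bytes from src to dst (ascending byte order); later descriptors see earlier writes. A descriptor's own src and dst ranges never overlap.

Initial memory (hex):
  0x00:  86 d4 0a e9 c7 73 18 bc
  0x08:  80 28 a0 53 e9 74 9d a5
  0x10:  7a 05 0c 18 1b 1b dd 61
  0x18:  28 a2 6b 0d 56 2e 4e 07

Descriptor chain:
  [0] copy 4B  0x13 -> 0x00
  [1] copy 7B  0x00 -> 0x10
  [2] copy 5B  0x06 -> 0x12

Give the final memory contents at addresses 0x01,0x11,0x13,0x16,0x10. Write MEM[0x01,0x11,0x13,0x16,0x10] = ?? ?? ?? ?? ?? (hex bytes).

[0] 0x13->0x00 len=4 : 18 1b 1b dd
[1] 0x00->0x10 len=7 : 18 1b 1b dd c7 73 18
[2] 0x06->0x12 len=5 : 18 bc 80 28 a0
query mem[0x01]=0x1b, mem[0x11]=0x1b, mem[0x13]=0xbc, mem[0x16]=0xa0, mem[0x10]=0x18

MEM[0x01,0x11,0x13,0x16,0x10] = 1b 1b bc a0 18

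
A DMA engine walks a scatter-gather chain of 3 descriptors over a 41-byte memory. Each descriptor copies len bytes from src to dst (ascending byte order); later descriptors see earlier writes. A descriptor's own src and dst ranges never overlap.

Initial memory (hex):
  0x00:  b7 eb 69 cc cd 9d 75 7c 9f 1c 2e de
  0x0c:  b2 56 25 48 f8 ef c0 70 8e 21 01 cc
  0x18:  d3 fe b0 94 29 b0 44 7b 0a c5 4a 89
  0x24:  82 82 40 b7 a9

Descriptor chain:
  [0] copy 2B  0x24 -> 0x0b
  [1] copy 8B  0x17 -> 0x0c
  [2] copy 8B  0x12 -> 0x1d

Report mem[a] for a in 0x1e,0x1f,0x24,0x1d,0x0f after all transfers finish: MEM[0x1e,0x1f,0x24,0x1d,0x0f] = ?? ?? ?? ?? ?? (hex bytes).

MEM[0x1e,0x1f,0x24,0x1d,0x0f] = 44 8e fe b0 b0

#0 dst[0x0b+2] := {0x82,0x82}
#1 dst[0x0c+8] := {0xcc,0xd3,0xfe,0xb0,0x94,0x29,0xb0,0x44}
#2 dst[0x1d+8] := {0xb0,0x44,0x8e,0x21,0x01,0xcc,0xd3,0xfe}
query mem[0x1e]=0x44, mem[0x1f]=0x8e, mem[0x24]=0xfe, mem[0x1d]=0xb0, mem[0x0f]=0xb0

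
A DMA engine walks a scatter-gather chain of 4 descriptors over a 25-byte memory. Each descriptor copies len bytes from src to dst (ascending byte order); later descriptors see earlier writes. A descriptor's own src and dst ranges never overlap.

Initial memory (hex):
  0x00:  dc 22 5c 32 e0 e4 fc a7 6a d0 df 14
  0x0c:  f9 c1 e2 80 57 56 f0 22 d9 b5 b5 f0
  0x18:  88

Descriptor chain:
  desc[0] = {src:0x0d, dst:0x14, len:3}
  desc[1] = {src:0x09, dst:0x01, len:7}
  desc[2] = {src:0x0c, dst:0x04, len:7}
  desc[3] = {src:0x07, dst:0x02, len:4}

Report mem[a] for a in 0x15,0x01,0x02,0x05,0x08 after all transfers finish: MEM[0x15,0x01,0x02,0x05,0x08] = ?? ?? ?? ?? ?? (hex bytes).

[0] 0x0d->0x14 len=3 : c1 e2 80
[1] 0x09->0x01 len=7 : d0 df 14 f9 c1 e2 80
[2] 0x0c->0x04 len=7 : f9 c1 e2 80 57 56 f0
[3] 0x07->0x02 len=4 : 80 57 56 f0
query mem[0x15]=0xe2, mem[0x01]=0xd0, mem[0x02]=0x80, mem[0x05]=0xf0, mem[0x08]=0x57

MEM[0x15,0x01,0x02,0x05,0x08] = e2 d0 80 f0 57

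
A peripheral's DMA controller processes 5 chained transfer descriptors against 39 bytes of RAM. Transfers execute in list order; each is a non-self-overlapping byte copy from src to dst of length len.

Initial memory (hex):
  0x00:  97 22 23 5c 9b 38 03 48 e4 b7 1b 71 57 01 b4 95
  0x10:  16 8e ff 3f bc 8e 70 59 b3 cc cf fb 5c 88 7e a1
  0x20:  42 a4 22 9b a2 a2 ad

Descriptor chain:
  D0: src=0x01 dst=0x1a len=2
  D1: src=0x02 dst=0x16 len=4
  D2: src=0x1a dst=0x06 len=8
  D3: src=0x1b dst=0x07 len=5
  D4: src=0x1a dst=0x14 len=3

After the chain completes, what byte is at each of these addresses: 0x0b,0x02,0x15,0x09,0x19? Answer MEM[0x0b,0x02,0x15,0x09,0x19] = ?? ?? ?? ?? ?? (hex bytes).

MEM[0x0b,0x02,0x15,0x09,0x19] = a1 23 23 88 38

D0: mem[0x1a..0x1b] <- [22 23]
D1: mem[0x16..0x19] <- [23 5c 9b 38]
D2: mem[0x06..0x0d] <- [22 23 5c 88 7e a1 42 a4]
D3: mem[0x07..0x0b] <- [23 5c 88 7e a1]
D4: mem[0x14..0x16] <- [22 23 5c]
query mem[0x0b]=0xa1, mem[0x02]=0x23, mem[0x15]=0x23, mem[0x09]=0x88, mem[0x19]=0x38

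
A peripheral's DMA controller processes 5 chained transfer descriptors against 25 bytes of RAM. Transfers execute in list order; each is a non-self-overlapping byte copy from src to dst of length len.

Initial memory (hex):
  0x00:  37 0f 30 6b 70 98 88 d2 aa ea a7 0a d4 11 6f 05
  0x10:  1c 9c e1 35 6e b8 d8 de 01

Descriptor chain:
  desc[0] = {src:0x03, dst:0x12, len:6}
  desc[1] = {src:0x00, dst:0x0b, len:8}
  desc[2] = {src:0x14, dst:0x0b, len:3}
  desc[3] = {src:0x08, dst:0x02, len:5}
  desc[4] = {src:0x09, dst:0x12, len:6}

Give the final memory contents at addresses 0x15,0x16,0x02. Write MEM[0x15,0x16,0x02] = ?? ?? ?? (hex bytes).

#0 dst[0x12+6] := {0x6b,0x70,0x98,0x88,0xd2,0xaa}
#1 dst[0x0b+8] := {0x37,0x0f,0x30,0x6b,0x70,0x98,0x88,0xd2}
#2 dst[0x0b+3] := {0x98,0x88,0xd2}
#3 dst[0x02+5] := {0xaa,0xea,0xa7,0x98,0x88}
#4 dst[0x12+6] := {0xea,0xa7,0x98,0x88,0xd2,0x6b}
query mem[0x15]=0x88, mem[0x16]=0xd2, mem[0x02]=0xaa

MEM[0x15,0x16,0x02] = 88 d2 aa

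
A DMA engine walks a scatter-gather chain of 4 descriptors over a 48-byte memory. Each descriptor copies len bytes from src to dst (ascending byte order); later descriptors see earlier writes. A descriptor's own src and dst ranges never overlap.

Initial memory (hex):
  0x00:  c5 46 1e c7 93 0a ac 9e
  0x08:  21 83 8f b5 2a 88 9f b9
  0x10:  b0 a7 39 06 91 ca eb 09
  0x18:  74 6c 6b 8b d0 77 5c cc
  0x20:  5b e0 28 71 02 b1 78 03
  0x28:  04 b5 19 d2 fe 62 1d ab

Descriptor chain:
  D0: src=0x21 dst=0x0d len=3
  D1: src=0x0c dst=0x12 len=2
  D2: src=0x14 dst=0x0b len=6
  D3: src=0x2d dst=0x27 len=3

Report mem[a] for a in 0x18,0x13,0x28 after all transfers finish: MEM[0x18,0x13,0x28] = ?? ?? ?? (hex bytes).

  after D0: wrote 3B at 0x0d = e02871
  after D1: wrote 2B at 0x12 = 2ae0
  after D2: wrote 6B at 0x0b = 91caeb09746c
  after D3: wrote 3B at 0x27 = 621dab
query mem[0x18]=0x74, mem[0x13]=0xe0, mem[0x28]=0x1d

MEM[0x18,0x13,0x28] = 74 e0 1d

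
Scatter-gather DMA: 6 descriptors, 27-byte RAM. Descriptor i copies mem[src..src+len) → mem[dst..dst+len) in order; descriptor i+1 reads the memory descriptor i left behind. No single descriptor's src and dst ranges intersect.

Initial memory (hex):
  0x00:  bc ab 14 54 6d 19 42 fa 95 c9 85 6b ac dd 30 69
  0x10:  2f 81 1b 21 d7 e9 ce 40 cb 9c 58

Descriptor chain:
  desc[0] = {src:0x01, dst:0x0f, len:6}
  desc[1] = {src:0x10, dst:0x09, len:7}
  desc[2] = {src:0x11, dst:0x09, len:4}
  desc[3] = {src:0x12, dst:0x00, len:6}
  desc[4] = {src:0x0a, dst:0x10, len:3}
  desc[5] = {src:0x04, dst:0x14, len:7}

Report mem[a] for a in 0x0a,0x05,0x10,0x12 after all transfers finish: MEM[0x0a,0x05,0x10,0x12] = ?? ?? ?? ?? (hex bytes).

MEM[0x0a,0x05,0x10,0x12] = 6d 40 6d 42

D0: mem[0x0f..0x14] <- [ab 14 54 6d 19 42]
D1: mem[0x09..0x0f] <- [14 54 6d 19 42 e9 ce]
D2: mem[0x09..0x0c] <- [54 6d 19 42]
D3: mem[0x00..0x05] <- [6d 19 42 e9 ce 40]
D4: mem[0x10..0x12] <- [6d 19 42]
D5: mem[0x14..0x1a] <- [ce 40 42 fa 95 54 6d]
query mem[0x0a]=0x6d, mem[0x05]=0x40, mem[0x10]=0x6d, mem[0x12]=0x42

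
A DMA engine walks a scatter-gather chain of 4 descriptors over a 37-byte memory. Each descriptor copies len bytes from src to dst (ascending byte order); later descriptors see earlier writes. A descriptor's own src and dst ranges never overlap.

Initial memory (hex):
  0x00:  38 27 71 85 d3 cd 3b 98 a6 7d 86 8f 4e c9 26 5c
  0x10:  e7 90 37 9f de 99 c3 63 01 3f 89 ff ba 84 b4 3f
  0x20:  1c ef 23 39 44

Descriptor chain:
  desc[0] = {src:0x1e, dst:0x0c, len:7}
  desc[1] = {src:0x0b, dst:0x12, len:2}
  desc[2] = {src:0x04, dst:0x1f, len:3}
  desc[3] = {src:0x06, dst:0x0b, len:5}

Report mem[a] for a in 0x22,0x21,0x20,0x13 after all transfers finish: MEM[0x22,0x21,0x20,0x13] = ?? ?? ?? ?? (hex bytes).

  after D0: wrote 7B at 0x0c = b43f1cef233944
  after D1: wrote 2B at 0x12 = 8fb4
  after D2: wrote 3B at 0x1f = d3cd3b
  after D3: wrote 5B at 0x0b = 3b98a67d86
query mem[0x22]=0x23, mem[0x21]=0x3b, mem[0x20]=0xcd, mem[0x13]=0xb4

MEM[0x22,0x21,0x20,0x13] = 23 3b cd b4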